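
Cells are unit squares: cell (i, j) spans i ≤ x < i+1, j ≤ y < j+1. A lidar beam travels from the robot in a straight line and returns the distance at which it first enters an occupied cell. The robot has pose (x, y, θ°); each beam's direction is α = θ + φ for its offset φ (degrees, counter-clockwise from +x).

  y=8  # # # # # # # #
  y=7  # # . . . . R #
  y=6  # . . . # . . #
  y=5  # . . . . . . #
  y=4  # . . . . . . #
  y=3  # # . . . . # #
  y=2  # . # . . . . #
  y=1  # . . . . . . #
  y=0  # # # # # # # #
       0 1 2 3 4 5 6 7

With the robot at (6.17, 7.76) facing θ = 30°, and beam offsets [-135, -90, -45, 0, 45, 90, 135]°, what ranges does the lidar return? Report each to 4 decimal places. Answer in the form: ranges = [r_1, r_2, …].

beam 1: φ=-135°, α=255°
  d=(-0.2588,-0.9659)  start (6,7)  tX=0.6568 tY=0.7868  stride 1/|dx|=3.8637 1/|dy|=1.0353
    cross x-line → (5,7), t=0.6568
    cross y-line → (5,6), t=0.7868
    cross y-line → (5,5), t=1.8221
    cross y-line → (5,4), t=2.8574
    cross y-line → (5,3), t=3.8926
    cross x-line → (4,3), t=4.5205
    cross y-line → (4,2), t=4.9279
    cross y-line → (4,1), t=5.9632
    cross y-line → (4,0), t=6.9985 (wall)
  → r_1 = 6.9985
beam 2: φ=-90°, α=300°
  d=(0.5000,-0.8660)  start (6,7)  tX=1.6600 tY=0.8776  stride 1/|dx|=2.0000 1/|dy|=1.1547
    cross y-line → (6,6), t=0.8776
    cross x-line → (7,6), t=1.6600 (wall)
  → r_2 = 1.6600
beam 3: φ=-45°, α=345°
  d=(0.9659,-0.2588)  start (6,7)  tX=0.8593 tY=2.9364  stride 1/|dx|=1.0353 1/|dy|=3.8637
    cross x-line → (7,7), t=0.8593 (wall)
  → r_3 = 0.8593
beam 4: φ=0°, α=30°
  d=(0.8660,0.5000)  start (6,7)  tX=0.9584 tY=0.4800  stride 1/|dx|=1.1547 1/|dy|=2.0000
    cross y-line → (6,8), t=0.4800 (wall)
  → r_4 = 0.4800
beam 5: φ=45°, α=75°
  d=(0.2588,0.9659)  start (6,7)  tX=3.2069 tY=0.2485  stride 1/|dx|=3.8637 1/|dy|=1.0353
    cross y-line → (6,8), t=0.2485 (wall)
  → r_5 = 0.2485
beam 6: φ=90°, α=120°
  d=(-0.5000,0.8660)  start (6,7)  tX=0.3400 tY=0.2771  stride 1/|dx|=2.0000 1/|dy|=1.1547
    cross y-line → (6,8), t=0.2771 (wall)
  → r_6 = 0.2771
beam 7: φ=135°, α=165°
  d=(-0.9659,0.2588)  start (6,7)  tX=0.1760 tY=0.9273  stride 1/|dx|=1.0353 1/|dy|=3.8637
    cross x-line → (5,7), t=0.1760
    cross y-line → (5,8), t=0.9273 (wall)
  → r_7 = 0.9273

ranges = [6.9985, 1.6600, 0.8593, 0.4800, 0.2485, 0.2771, 0.9273]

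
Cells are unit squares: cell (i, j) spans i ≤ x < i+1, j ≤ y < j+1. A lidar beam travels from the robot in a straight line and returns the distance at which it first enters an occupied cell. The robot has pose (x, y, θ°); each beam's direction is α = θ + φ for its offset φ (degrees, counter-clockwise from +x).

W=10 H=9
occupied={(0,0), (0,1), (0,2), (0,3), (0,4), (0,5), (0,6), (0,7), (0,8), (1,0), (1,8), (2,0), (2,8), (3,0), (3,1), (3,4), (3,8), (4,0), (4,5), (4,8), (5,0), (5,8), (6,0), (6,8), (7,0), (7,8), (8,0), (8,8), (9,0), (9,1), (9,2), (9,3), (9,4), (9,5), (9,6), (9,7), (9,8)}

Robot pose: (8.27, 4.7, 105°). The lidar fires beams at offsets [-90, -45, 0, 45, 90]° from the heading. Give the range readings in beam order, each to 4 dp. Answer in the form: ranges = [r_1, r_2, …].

ranges = [0.7558, 1.4600, 3.4164, 6.6000, 7.5265]

beam 1: φ=-90°, α=15°
  d=(0.9659,0.2588)  start (8,4)  tX=0.7558 tY=1.1591  stride 1/|dx|=1.0353 1/|dy|=3.8637
    cross x-line → (9,4), t=0.7558 (wall)
  → r_1 = 0.7558
beam 2: φ=-45°, α=60°
  d=(0.5000,0.8660)  start (8,4)  tX=1.4600 tY=0.3464  stride 1/|dx|=2.0000 1/|dy|=1.1547
    cross y-line → (8,5), t=0.3464
    cross x-line → (9,5), t=1.4600 (wall)
  → r_2 = 1.4600
beam 3: φ=0°, α=105°
  d=(-0.2588,0.9659)  start (8,4)  tX=1.0432 tY=0.3106  stride 1/|dx|=3.8637 1/|dy|=1.0353
    cross y-line → (8,5), t=0.3106
    cross x-line → (7,5), t=1.0432
    cross y-line → (7,6), t=1.3459
    cross y-line → (7,7), t=2.3811
    cross y-line → (7,8), t=3.4164 (wall)
  → r_3 = 3.4164
beam 4: φ=45°, α=150°
  d=(-0.8660,0.5000)  start (8,4)  tX=0.3118 tY=0.6000  stride 1/|dx|=1.1547 1/|dy|=2.0000
    cross x-line → (7,4), t=0.3118
    cross y-line → (7,5), t=0.6000
    cross x-line → (6,5), t=1.4665
    cross y-line → (6,6), t=2.6000
    cross x-line → (5,6), t=2.6212
    cross x-line → (4,6), t=3.7759
    cross y-line → (4,7), t=4.6000
    cross x-line → (3,7), t=4.9306
    cross x-line → (2,7), t=6.0853
    cross y-line → (2,8), t=6.6000 (wall)
  → r_4 = 6.6000
beam 5: φ=90°, α=195°
  d=(-0.9659,-0.2588)  start (8,4)  tX=0.2795 tY=2.7046  stride 1/|dx|=1.0353 1/|dy|=3.8637
    cross x-line → (7,4), t=0.2795
    cross x-line → (6,4), t=1.3148
    cross x-line → (5,4), t=2.3501
    cross y-line → (5,3), t=2.7046
    cross x-line → (4,3), t=3.3854
    cross x-line → (3,3), t=4.4206
    cross x-line → (2,3), t=5.4559
    cross x-line → (1,3), t=6.4912
    cross y-line → (1,2), t=6.5683
    cross x-line → (0,2), t=7.5265 (wall)
  → r_5 = 7.5265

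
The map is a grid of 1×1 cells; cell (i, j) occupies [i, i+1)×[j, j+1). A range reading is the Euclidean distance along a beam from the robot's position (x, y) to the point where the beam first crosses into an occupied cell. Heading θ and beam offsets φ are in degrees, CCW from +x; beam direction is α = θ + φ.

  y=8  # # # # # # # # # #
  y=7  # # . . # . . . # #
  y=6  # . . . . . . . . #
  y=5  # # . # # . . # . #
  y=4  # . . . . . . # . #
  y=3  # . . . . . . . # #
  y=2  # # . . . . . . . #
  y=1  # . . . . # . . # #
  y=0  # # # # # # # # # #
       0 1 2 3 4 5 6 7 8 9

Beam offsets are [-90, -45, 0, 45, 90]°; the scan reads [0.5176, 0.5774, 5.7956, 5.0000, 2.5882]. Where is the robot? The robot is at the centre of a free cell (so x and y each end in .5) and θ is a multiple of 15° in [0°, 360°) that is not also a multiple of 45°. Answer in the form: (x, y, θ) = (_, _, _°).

The pose lattice has 44·16 = 704 candidates. Test each by forward raycasting.
  (6.5, 4.5, 195°): beam 1 = 3.6235 ≠ 0.5176 ✗
  (6.5, 6.5, 300°): beam 1 = 1.7321 ≠ 0.5176 ✗
  (3.5, 3.5, 120°): beam 1 = 4.0415 ≠ 0.5176 ✗
  (3.5, 6.5, 210°): beam 1 = 1.7321 ≠ 0.5176 ✗
  (6.5, 7.5, 30°): beam 1 = 1.7321 ≠ 0.5176 ✗
  …
  (7.5, 3.5, 165°): r_1=0.5176, r_2=0.5774, r_3=5.7956, r_4=5.0000, r_5=2.5882 — all match ✓
No second candidate reproduces the full scan.

(x, y, θ) = (7.5, 3.5, 165°)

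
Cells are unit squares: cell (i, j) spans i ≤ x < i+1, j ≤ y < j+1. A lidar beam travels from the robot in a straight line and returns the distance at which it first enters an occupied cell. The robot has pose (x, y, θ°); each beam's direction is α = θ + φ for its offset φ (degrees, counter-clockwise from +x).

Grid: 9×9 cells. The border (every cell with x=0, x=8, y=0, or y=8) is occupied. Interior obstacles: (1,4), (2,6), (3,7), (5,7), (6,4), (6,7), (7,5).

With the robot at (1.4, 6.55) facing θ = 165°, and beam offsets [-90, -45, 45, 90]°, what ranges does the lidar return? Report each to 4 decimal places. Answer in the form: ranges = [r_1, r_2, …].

ranges = [1.5012, 0.8000, 0.4619, 1.5455]

beam 1: φ=-90°, α=75°
  cosα=0.2588 sinα=0.9659 | (1,6) | tMaxX 2.3182 tMaxY 0.4659 | tΔX 3.8637 tΔY 1.0353
    t=0.4659 [y] (1,7)
    t=1.5012 [y] (1,8) — stop
  → r_1 = 1.5012
beam 2: φ=-45°, α=120°
  cosα=-0.5000 sinα=0.8660 | (1,6) | tMaxX 0.8000 tMaxY 0.5196 | tΔX 2.0000 tΔY 1.1547
    t=0.5196 [y] (1,7)
    t=0.8000 [x] (0,7) — stop
  → r_2 = 0.8000
beam 3: φ=45°, α=210°
  cosα=-0.8660 sinα=-0.5000 | (1,6) | tMaxX 0.4619 tMaxY 1.1000 | tΔX 1.1547 tΔY 2.0000
    t=0.4619 [x] (0,6) — stop
  → r_3 = 0.4619
beam 4: φ=90°, α=255°
  cosα=-0.2588 sinα=-0.9659 | (1,6) | tMaxX 1.5455 tMaxY 0.5694 | tΔX 3.8637 tΔY 1.0353
    t=0.5694 [y] (1,5)
    t=1.5455 [x] (0,5) — stop
  → r_4 = 1.5455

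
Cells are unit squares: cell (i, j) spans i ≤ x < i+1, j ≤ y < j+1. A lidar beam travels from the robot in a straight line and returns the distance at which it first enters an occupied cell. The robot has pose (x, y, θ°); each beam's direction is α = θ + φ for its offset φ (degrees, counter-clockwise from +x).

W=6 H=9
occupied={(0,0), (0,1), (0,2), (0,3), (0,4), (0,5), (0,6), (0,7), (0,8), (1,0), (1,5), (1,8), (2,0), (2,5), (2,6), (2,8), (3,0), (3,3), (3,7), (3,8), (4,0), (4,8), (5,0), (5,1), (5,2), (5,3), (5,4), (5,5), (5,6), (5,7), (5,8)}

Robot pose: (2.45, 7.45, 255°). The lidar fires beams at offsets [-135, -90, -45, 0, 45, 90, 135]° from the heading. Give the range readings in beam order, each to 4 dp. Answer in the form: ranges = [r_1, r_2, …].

ranges = [0.6351, 1.5012, 1.6743, 0.4659, 0.5196, 0.5694, 0.6351]

beam 1: φ=-135°, α=120°
  direction (-0.5000, 0.8660); cell (2,7); t to first gridline: x 0.9000, y 0.6351 (then +2.0000 / +1.1547)
    (2,8) via y @ 0.6351  # hit
  → r_1 = 0.6351
beam 2: φ=-90°, α=165°
  direction (-0.9659, 0.2588); cell (2,7); t to first gridline: x 0.4659, y 2.1250 (then +1.0353 / +3.8637)
    (1,7) via x @ 0.4659
    (0,7) via x @ 1.5012  # hit
  → r_2 = 1.5012
beam 3: φ=-45°, α=210°
  direction (-0.8660, -0.5000); cell (2,7); t to first gridline: x 0.5196, y 0.9000 (then +1.1547 / +2.0000)
    (1,7) via x @ 0.5196
    (1,6) via y @ 0.9000
    (0,6) via x @ 1.6743  # hit
  → r_3 = 1.6743
beam 4: φ=0°, α=255°
  direction (-0.2588, -0.9659); cell (2,7); t to first gridline: x 1.7387, y 0.4659 (then +3.8637 / +1.0353)
    (2,6) via y @ 0.4659  # hit
  → r_4 = 0.4659
beam 5: φ=45°, α=300°
  direction (0.5000, -0.8660); cell (2,7); t to first gridline: x 1.1000, y 0.5196 (then +2.0000 / +1.1547)
    (2,6) via y @ 0.5196  # hit
  → r_5 = 0.5196
beam 6: φ=90°, α=345°
  direction (0.9659, -0.2588); cell (2,7); t to first gridline: x 0.5694, y 1.7387 (then +1.0353 / +3.8637)
    (3,7) via x @ 0.5694  # hit
  → r_6 = 0.5694
beam 7: φ=135°, α=30°
  direction (0.8660, 0.5000); cell (2,7); t to first gridline: x 0.6351, y 1.1000 (then +1.1547 / +2.0000)
    (3,7) via x @ 0.6351  # hit
  → r_7 = 0.6351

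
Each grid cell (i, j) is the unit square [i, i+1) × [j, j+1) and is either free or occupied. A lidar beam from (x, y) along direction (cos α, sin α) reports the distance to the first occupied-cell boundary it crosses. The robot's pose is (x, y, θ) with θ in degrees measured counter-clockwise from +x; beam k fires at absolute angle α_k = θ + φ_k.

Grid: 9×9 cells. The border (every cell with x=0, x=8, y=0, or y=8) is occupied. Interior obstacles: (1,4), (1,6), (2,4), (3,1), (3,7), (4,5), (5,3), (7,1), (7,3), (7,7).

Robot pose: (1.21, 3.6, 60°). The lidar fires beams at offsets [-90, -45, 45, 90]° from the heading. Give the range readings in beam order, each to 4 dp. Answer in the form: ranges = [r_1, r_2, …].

ranges = [3.2000, 1.5455, 0.4141, 0.2425]

beam 1: φ=-90°, α=330°
  d=(0.8660,-0.5000)  start (1,3)  tX=0.9122 tY=1.2000  stride 1/|dx|=1.1547 1/|dy|=2.0000
    cross x-line → (2,3), t=0.9122
    cross y-line → (2,2), t=1.2000
    cross x-line → (3,2), t=2.0669
    cross y-line → (3,1), t=3.2000 (wall)
  → r_1 = 3.2000
beam 2: φ=-45°, α=15°
  d=(0.9659,0.2588)  start (1,3)  tX=0.8179 tY=1.5455  stride 1/|dx|=1.0353 1/|dy|=3.8637
    cross x-line → (2,3), t=0.8179
    cross y-line → (2,4), t=1.5455 (wall)
  → r_2 = 1.5455
beam 3: φ=45°, α=105°
  d=(-0.2588,0.9659)  start (1,3)  tX=0.8114 tY=0.4141  stride 1/|dx|=3.8637 1/|dy|=1.0353
    cross y-line → (1,4), t=0.4141 (wall)
  → r_3 = 0.4141
beam 4: φ=90°, α=150°
  d=(-0.8660,0.5000)  start (1,3)  tX=0.2425 tY=0.8000  stride 1/|dx|=1.1547 1/|dy|=2.0000
    cross x-line → (0,3), t=0.2425 (wall)
  → r_4 = 0.2425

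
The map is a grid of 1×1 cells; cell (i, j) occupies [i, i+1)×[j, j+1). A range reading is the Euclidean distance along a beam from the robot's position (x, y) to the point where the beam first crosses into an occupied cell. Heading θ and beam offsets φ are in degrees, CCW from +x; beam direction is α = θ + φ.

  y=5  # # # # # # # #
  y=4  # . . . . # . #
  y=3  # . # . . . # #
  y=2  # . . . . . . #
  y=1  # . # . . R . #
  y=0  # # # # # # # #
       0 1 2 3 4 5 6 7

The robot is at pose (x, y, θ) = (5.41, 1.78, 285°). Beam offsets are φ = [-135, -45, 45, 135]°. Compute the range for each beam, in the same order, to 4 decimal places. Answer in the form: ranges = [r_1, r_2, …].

beam 1: φ=-135°, α=150°
  dir = (cos 150°, sin 150°) = (-0.8660, 0.5000); from cell (5,1)
  next x-line at t=0.4734, next y-line at t=0.4400; Δt_x=1.1547, Δt_y=2.0000
    y: enter (5,2) at t=0.4400
    x: enter (4,2) at t=0.4734
    x: enter (3,2) at t=1.6281
    y: enter (3,3) at t=2.4400
    x: enter (2,3) at t=2.7828 ← occupied
  → r_1 = 2.7828
beam 2: φ=-45°, α=240°
  dir = (cos 240°, sin 240°) = (-0.5000, -0.8660); from cell (5,1)
  next x-line at t=0.8200, next y-line at t=0.9007; Δt_x=2.0000, Δt_y=1.1547
    x: enter (4,1) at t=0.8200
    y: enter (4,0) at t=0.9007 ← occupied
  → r_2 = 0.9007
beam 3: φ=45°, α=330°
  dir = (cos 330°, sin 330°) = (0.8660, -0.5000); from cell (5,1)
  next x-line at t=0.6813, next y-line at t=1.5600; Δt_x=1.1547, Δt_y=2.0000
    x: enter (6,1) at t=0.6813
    y: enter (6,0) at t=1.5600 ← occupied
  → r_3 = 1.5600
beam 4: φ=135°, α=60°
  dir = (cos 60°, sin 60°) = (0.5000, 0.8660); from cell (5,1)
  next x-line at t=1.1800, next y-line at t=0.2540; Δt_x=2.0000, Δt_y=1.1547
    y: enter (5,2) at t=0.2540
    x: enter (6,2) at t=1.1800
    y: enter (6,3) at t=1.4087 ← occupied
  → r_4 = 1.4087

ranges = [2.7828, 0.9007, 1.5600, 1.4087]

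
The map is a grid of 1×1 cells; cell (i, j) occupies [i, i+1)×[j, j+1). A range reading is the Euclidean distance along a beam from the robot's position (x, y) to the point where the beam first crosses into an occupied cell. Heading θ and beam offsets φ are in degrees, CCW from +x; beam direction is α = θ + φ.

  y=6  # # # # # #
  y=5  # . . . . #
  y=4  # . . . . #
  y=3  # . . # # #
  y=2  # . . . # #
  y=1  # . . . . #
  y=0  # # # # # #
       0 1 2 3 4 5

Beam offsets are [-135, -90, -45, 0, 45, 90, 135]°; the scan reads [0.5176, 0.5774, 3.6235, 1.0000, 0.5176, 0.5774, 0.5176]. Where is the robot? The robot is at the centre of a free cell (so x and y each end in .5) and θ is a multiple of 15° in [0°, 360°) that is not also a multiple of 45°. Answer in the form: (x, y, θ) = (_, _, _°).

Candidates: 17 free-cell centres × 16 headings = 272 poses. Raycast each; keep the one whose scan matches to 4 dp.
  (2.5, 2.5, 120°): beam 1 = 1.5529 ≠ 0.5176 ✗
  (1.5, 1.5, 15°): beam 1 = 0.5774 ≠ 0.5176 ✗
  (1.5, 4.5, 285°): beam 1 = 0.5774 ≠ 0.5176 ✗
  (1.5, 1.5, 30°): beam 3 = 1.9319 ≠ 3.6235 ✗
  (1.5, 2.5, 165°): beam 1 = 1.7321 ≠ 0.5176 ✗
  …
  (4.5, 1.5, 210°): r_1=0.5176, r_2=0.5774, r_3=3.6235, r_4=1.0000, r_5=0.5176, r_6=0.5774, r_7=0.5176 — all match ✓
Unique over the lattice → pose = (4.5, 1.5, 210°).

(x, y, θ) = (4.5, 1.5, 210°)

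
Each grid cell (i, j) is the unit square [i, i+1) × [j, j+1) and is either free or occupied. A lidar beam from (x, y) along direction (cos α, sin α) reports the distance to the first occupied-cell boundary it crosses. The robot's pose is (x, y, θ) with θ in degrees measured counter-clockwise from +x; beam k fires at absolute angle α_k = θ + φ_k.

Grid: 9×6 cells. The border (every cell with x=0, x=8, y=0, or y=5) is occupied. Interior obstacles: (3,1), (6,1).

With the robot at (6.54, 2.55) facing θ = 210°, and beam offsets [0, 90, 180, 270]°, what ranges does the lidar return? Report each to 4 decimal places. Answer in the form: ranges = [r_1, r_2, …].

beam 1: φ=0°, α=210°
  cosα=-0.8660 sinα=-0.5000 | (6,2) | tMaxX 0.6235 tMaxY 1.1000 | tΔX 1.1547 tΔY 2.0000
    t=0.6235 [x] (5,2)
    t=1.1000 [y] (5,1)
    t=1.7782 [x] (4,1)
    t=2.9329 [x] (3,1) — stop
  → r_1 = 2.9329
beam 2: φ=90°, α=300°
  cosα=0.5000 sinα=-0.8660 | (6,2) | tMaxX 0.9200 tMaxY 0.6351 | tΔX 2.0000 tΔY 1.1547
    t=0.6351 [y] (6,1) — stop
  → r_2 = 0.6351
beam 3: φ=180°, α=30°
  cosα=0.8660 sinα=0.5000 | (6,2) | tMaxX 0.5312 tMaxY 0.9000 | tΔX 1.1547 tΔY 2.0000
    t=0.5312 [x] (7,2)
    t=0.9000 [y] (7,3)
    t=1.6859 [x] (8,3) — stop
  → r_3 = 1.6859
beam 4: φ=270°, α=120°
  cosα=-0.5000 sinα=0.8660 | (6,2) | tMaxX 1.0800 tMaxY 0.5196 | tΔX 2.0000 tΔY 1.1547
    t=0.5196 [y] (6,3)
    t=1.0800 [x] (5,3)
    t=1.6743 [y] (5,4)
    t=2.8290 [y] (5,5) — stop
  → r_4 = 2.8290

ranges = [2.9329, 0.6351, 1.6859, 2.8290]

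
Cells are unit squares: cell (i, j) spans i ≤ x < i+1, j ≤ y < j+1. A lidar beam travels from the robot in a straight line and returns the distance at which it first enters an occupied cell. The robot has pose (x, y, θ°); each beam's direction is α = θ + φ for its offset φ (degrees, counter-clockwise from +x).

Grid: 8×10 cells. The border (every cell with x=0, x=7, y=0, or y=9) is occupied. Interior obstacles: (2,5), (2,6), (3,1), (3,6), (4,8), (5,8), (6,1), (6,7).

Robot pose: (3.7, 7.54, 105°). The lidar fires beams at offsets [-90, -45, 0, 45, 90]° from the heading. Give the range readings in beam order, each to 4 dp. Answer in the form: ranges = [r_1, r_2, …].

ranges = [1.7773, 0.6000, 1.5115, 2.9200, 2.7952]

beam 1: φ=-90°, α=15°
  dir = (cos 15°, sin 15°) = (0.9659, 0.2588); from cell (3,7)
  next x-line at t=0.3106, next y-line at t=1.7773; Δt_x=1.0353, Δt_y=3.8637
    x: enter (4,7) at t=0.3106
    x: enter (5,7) at t=1.3459
    y: enter (5,8) at t=1.7773 ← occupied
  → r_1 = 1.7773
beam 2: φ=-45°, α=60°
  dir = (cos 60°, sin 60°) = (0.5000, 0.8660); from cell (3,7)
  next x-line at t=0.6000, next y-line at t=0.5312; Δt_x=2.0000, Δt_y=1.1547
    y: enter (3,8) at t=0.5312
    x: enter (4,8) at t=0.6000 ← occupied
  → r_2 = 0.6000
beam 3: φ=0°, α=105°
  dir = (cos 105°, sin 105°) = (-0.2588, 0.9659); from cell (3,7)
  next x-line at t=2.7046, next y-line at t=0.4762; Δt_x=3.8637, Δt_y=1.0353
    y: enter (3,8) at t=0.4762
    y: enter (3,9) at t=1.5115 ← occupied
  → r_3 = 1.5115
beam 4: φ=45°, α=150°
  dir = (cos 150°, sin 150°) = (-0.8660, 0.5000); from cell (3,7)
  next x-line at t=0.8083, next y-line at t=0.9200; Δt_x=1.1547, Δt_y=2.0000
    x: enter (2,7) at t=0.8083
    y: enter (2,8) at t=0.9200
    x: enter (1,8) at t=1.9630
    y: enter (1,9) at t=2.9200 ← occupied
  → r_4 = 2.9200
beam 5: φ=90°, α=195°
  dir = (cos 195°, sin 195°) = (-0.9659, -0.2588); from cell (3,7)
  next x-line at t=0.7247, next y-line at t=2.0864; Δt_x=1.0353, Δt_y=3.8637
    x: enter (2,7) at t=0.7247
    x: enter (1,7) at t=1.7600
    y: enter (1,6) at t=2.0864
    x: enter (0,6) at t=2.7952 ← occupied
  → r_5 = 2.7952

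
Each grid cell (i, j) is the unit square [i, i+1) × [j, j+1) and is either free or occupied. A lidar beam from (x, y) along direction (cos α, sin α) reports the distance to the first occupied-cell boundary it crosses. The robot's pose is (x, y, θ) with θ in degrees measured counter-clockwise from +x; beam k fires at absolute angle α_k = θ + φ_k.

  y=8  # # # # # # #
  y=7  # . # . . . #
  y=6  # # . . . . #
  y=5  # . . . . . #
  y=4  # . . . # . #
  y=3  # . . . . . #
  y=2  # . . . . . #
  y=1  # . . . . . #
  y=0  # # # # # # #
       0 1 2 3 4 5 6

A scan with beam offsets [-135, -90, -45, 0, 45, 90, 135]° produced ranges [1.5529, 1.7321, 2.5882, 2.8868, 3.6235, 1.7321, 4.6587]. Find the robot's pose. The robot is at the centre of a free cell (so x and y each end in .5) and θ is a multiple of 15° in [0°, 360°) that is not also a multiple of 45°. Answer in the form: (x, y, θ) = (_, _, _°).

(x, y, θ) = (2.5, 3.5, 300°)

The pose lattice has 32·16 = 512 candidates. Test each by forward raycasting.
  (1.5, 5.5, 120°): beam 1 = 2.5882 ≠ 1.5529 ✗
  (1.5, 1.5, 165°): beam 1 = 5.1962 ≠ 1.5529 ✗
  (2.5, 6.5, 210°): beam 1 = 0.5176 ≠ 1.5529 ✗
  (1.5, 1.5, 345°): beam 1 = 0.5774 ≠ 1.5529 ✗
  …
  (2.5, 3.5, 300°): r_1=1.5529, r_2=1.7321, r_3=2.5882, r_4=2.8868, r_5=3.6235, r_6=1.7321, r_7=4.6587 — all match ✓
Only this pose fits every beam.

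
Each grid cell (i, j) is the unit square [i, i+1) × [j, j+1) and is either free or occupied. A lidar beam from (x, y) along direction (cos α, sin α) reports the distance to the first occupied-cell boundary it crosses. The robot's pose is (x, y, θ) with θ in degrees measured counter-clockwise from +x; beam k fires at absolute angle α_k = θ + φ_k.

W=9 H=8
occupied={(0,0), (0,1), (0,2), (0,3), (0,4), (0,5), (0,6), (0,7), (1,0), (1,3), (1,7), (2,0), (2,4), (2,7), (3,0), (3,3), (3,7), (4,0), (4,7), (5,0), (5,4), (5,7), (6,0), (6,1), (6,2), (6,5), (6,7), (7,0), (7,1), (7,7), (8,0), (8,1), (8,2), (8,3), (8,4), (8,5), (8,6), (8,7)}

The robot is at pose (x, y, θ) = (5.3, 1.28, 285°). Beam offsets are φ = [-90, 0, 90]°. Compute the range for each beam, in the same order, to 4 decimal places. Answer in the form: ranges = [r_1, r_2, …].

ranges = [1.0818, 0.2899, 0.7247]

beam 1: φ=-90°, α=195°
  direction (-0.9659, -0.2588); cell (5,1); t to first gridline: x 0.3106, y 1.0818 (then +1.0353 / +3.8637)
    (4,1) via x @ 0.3106
    (4,0) via y @ 1.0818  # hit
  → r_1 = 1.0818
beam 2: φ=0°, α=285°
  direction (0.2588, -0.9659); cell (5,1); t to first gridline: x 2.7046, y 0.2899 (then +3.8637 / +1.0353)
    (5,0) via y @ 0.2899  # hit
  → r_2 = 0.2899
beam 3: φ=90°, α=15°
  direction (0.9659, 0.2588); cell (5,1); t to first gridline: x 0.7247, y 2.7819 (then +1.0353 / +3.8637)
    (6,1) via x @ 0.7247  # hit
  → r_3 = 0.7247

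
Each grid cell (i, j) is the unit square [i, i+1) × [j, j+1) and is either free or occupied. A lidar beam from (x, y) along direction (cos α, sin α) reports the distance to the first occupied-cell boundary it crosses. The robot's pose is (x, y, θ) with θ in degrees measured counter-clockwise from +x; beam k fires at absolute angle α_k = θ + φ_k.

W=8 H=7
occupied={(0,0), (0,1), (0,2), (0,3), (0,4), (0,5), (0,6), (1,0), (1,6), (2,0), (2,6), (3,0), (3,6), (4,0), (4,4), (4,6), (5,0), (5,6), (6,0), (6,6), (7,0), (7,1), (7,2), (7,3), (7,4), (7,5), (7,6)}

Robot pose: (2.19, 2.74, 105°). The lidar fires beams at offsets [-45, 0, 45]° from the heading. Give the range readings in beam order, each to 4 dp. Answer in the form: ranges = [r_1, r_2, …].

beam 1: φ=-45°, α=60°
  direction (0.5000, 0.8660); cell (2,2); t to first gridline: x 1.6200, y 0.3002 (then +2.0000 / +1.1547)
    (2,3) via y @ 0.3002
    (2,4) via y @ 1.4549
    (3,4) via x @ 1.6200
    (3,5) via y @ 2.6096
    (4,5) via x @ 3.6200
    (4,6) via y @ 3.7643  # hit
  → r_1 = 3.7643
beam 2: φ=0°, α=105°
  direction (-0.2588, 0.9659); cell (2,2); t to first gridline: x 0.7341, y 0.2692 (then +3.8637 / +1.0353)
    (2,3) via y @ 0.2692
    (1,3) via x @ 0.7341
    (1,4) via y @ 1.3044
    (1,5) via y @ 2.3397
    (1,6) via y @ 3.3750  # hit
  → r_2 = 3.3750
beam 3: φ=45°, α=150°
  direction (-0.8660, 0.5000); cell (2,2); t to first gridline: x 0.2194, y 0.5200 (then +1.1547 / +2.0000)
    (1,2) via x @ 0.2194
    (1,3) via y @ 0.5200
    (0,3) via x @ 1.3741  # hit
  → r_3 = 1.3741

ranges = [3.7643, 3.3750, 1.3741]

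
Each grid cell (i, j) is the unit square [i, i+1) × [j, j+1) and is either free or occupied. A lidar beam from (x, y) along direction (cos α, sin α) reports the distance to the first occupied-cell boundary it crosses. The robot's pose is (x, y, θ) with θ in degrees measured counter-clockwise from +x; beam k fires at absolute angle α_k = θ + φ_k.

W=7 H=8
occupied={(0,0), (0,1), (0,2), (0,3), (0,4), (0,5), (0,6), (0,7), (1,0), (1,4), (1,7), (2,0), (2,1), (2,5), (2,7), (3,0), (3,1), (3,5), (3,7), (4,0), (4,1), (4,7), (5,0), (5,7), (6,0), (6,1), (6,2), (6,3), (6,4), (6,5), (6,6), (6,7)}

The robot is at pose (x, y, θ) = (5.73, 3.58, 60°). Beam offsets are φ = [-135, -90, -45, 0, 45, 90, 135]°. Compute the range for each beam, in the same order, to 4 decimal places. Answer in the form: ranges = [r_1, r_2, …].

beam 1: φ=-135°, α=285°
  d=(0.2588,-0.9659)  start (5,3)  tX=1.0432 tY=0.6005  stride 1/|dx|=3.8637 1/|dy|=1.0353
    cross y-line → (5,2), t=0.6005
    cross x-line → (6,2), t=1.0432 (wall)
  → r_1 = 1.0432
beam 2: φ=-90°, α=330°
  d=(0.8660,-0.5000)  start (5,3)  tX=0.3118 tY=1.1600  stride 1/|dx|=1.1547 1/|dy|=2.0000
    cross x-line → (6,3), t=0.3118 (wall)
  → r_2 = 0.3118
beam 3: φ=-45°, α=15°
  d=(0.9659,0.2588)  start (5,3)  tX=0.2795 tY=1.6228  stride 1/|dx|=1.0353 1/|dy|=3.8637
    cross x-line → (6,3), t=0.2795 (wall)
  → r_3 = 0.2795
beam 4: φ=0°, α=60°
  d=(0.5000,0.8660)  start (5,3)  tX=0.5400 tY=0.4850  stride 1/|dx|=2.0000 1/|dy|=1.1547
    cross y-line → (5,4), t=0.4850
    cross x-line → (6,4), t=0.5400 (wall)
  → r_4 = 0.5400
beam 5: φ=45°, α=105°
  d=(-0.2588,0.9659)  start (5,3)  tX=2.8205 tY=0.4348  stride 1/|dx|=3.8637 1/|dy|=1.0353
    cross y-line → (5,4), t=0.4348
    cross y-line → (5,5), t=1.4701
    cross y-line → (5,6), t=2.5054
    cross x-line → (4,6), t=2.8205
    cross y-line → (4,7), t=3.5406 (wall)
  → r_5 = 3.5406
beam 6: φ=90°, α=150°
  d=(-0.8660,0.5000)  start (5,3)  tX=0.8429 tY=0.8400  stride 1/|dx|=1.1547 1/|dy|=2.0000
    cross y-line → (5,4), t=0.8400
    cross x-line → (4,4), t=0.8429
    cross x-line → (3,4), t=1.9976
    cross y-line → (3,5), t=2.8400 (wall)
  → r_6 = 2.8400
beam 7: φ=135°, α=195°
  d=(-0.9659,-0.2588)  start (5,3)  tX=0.7558 tY=2.2409  stride 1/|dx|=1.0353 1/|dy|=3.8637
    cross x-line → (4,3), t=0.7558
    cross x-line → (3,3), t=1.7910
    cross y-line → (3,2), t=2.2409
    cross x-line → (2,2), t=2.8263
    cross x-line → (1,2), t=3.8616
    cross x-line → (0,2), t=4.8969 (wall)
  → r_7 = 4.8969

ranges = [1.0432, 0.3118, 0.2795, 0.5400, 3.5406, 2.8400, 4.8969]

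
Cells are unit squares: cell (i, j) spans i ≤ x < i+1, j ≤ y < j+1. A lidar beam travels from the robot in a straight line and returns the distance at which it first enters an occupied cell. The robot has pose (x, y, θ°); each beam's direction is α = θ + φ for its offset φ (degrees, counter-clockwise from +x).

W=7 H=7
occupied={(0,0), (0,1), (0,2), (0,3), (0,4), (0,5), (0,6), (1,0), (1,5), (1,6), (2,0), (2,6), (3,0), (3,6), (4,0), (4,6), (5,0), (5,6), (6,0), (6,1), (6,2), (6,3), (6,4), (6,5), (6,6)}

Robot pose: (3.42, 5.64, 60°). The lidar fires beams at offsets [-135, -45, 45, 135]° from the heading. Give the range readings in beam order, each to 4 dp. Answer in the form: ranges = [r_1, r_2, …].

ranges = [4.8037, 1.3909, 0.3727, 1.4701]

beam 1: φ=-135°, α=285°
  d=(0.2588,-0.9659)  start (3,5)  tX=2.2409 tY=0.6626  stride 1/|dx|=3.8637 1/|dy|=1.0353
    cross y-line → (3,4), t=0.6626
    cross y-line → (3,3), t=1.6979
    cross x-line → (4,3), t=2.2409
    cross y-line → (4,2), t=2.7331
    cross y-line → (4,1), t=3.7684
    cross y-line → (4,0), t=4.8037 (wall)
  → r_1 = 4.8037
beam 2: φ=-45°, α=15°
  d=(0.9659,0.2588)  start (3,5)  tX=0.6005 tY=1.3909  stride 1/|dx|=1.0353 1/|dy|=3.8637
    cross x-line → (4,5), t=0.6005
    cross y-line → (4,6), t=1.3909 (wall)
  → r_2 = 1.3909
beam 3: φ=45°, α=105°
  d=(-0.2588,0.9659)  start (3,5)  tX=1.6228 tY=0.3727  stride 1/|dx|=3.8637 1/|dy|=1.0353
    cross y-line → (3,6), t=0.3727 (wall)
  → r_3 = 0.3727
beam 4: φ=135°, α=195°
  d=(-0.9659,-0.2588)  start (3,5)  tX=0.4348 tY=2.4728  stride 1/|dx|=1.0353 1/|dy|=3.8637
    cross x-line → (2,5), t=0.4348
    cross x-line → (1,5), t=1.4701 (wall)
  → r_4 = 1.4701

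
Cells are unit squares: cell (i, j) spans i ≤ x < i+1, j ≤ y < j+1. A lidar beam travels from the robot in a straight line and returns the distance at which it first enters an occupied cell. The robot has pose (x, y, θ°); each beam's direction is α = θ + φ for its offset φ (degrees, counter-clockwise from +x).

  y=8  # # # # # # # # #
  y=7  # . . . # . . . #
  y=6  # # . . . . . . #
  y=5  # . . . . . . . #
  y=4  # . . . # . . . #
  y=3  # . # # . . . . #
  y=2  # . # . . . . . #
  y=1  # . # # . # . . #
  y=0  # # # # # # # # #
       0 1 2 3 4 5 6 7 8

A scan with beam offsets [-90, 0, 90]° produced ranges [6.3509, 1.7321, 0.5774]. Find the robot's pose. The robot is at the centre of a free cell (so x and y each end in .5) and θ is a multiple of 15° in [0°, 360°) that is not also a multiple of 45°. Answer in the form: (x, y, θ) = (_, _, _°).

(x, y, θ) = (2.5, 6.5, 60°)

Enumerate (i+0.5, j+0.5, θ) over the 40 free cells and 16 admissible headings. For each, cast all 3 beams and compare to the given ranges.
  (7.5, 3.5, 210°): beam 1 = 5.0000 ≠ 6.3509 ✗
  (7.5, 4.5, 75°): beam 1 = 0.5176 ≠ 6.3509 ✗
  (7.5, 5.5, 210°): beam 1 = 2.8868 ≠ 6.3509 ✗
  (3.5, 4.5, 60°): beam 1 = 0.5774 ≠ 6.3509 ✗
  …
  (2.5, 6.5, 60°): r_1=6.3509, r_2=1.7321, r_3=0.5774 — all match ✓
Only this pose fits every beam.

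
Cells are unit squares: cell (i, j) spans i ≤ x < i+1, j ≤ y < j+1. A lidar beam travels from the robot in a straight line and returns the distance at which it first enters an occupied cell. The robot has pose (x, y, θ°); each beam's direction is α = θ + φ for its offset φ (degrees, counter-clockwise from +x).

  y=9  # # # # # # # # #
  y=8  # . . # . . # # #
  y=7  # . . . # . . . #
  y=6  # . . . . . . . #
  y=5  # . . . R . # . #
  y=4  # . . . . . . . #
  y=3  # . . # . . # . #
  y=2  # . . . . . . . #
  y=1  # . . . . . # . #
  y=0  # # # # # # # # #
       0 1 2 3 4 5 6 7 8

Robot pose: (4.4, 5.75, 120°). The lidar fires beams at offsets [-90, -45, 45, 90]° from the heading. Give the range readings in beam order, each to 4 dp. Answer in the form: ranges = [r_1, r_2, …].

ranges = [4.1569, 1.2941, 3.5199, 3.9260]

beam 1: φ=-90°, α=30°
  d=(0.8660,0.5000)  start (4,5)  tX=0.6928 tY=0.5000  stride 1/|dx|=1.1547 1/|dy|=2.0000
    cross y-line → (4,6), t=0.5000
    cross x-line → (5,6), t=0.6928
    cross x-line → (6,6), t=1.8475
    cross y-line → (6,7), t=2.5000
    cross x-line → (7,7), t=3.0022
    cross x-line → (8,7), t=4.1569 (wall)
  → r_1 = 4.1569
beam 2: φ=-45°, α=75°
  d=(0.2588,0.9659)  start (4,5)  tX=2.3182 tY=0.2588  stride 1/|dx|=3.8637 1/|dy|=1.0353
    cross y-line → (4,6), t=0.2588
    cross y-line → (4,7), t=1.2941 (wall)
  → r_2 = 1.2941
beam 3: φ=45°, α=165°
  d=(-0.9659,0.2588)  start (4,5)  tX=0.4141 tY=0.9659  stride 1/|dx|=1.0353 1/|dy|=3.8637
    cross x-line → (3,5), t=0.4141
    cross y-line → (3,6), t=0.9659
    cross x-line → (2,6), t=1.4494
    cross x-line → (1,6), t=2.4847
    cross x-line → (0,6), t=3.5199 (wall)
  → r_3 = 3.5199
beam 4: φ=90°, α=210°
  d=(-0.8660,-0.5000)  start (4,5)  tX=0.4619 tY=1.5000  stride 1/|dx|=1.1547 1/|dy|=2.0000
    cross x-line → (3,5), t=0.4619
    cross y-line → (3,4), t=1.5000
    cross x-line → (2,4), t=1.6166
    cross x-line → (1,4), t=2.7713
    cross y-line → (1,3), t=3.5000
    cross x-line → (0,3), t=3.9260 (wall)
  → r_4 = 3.9260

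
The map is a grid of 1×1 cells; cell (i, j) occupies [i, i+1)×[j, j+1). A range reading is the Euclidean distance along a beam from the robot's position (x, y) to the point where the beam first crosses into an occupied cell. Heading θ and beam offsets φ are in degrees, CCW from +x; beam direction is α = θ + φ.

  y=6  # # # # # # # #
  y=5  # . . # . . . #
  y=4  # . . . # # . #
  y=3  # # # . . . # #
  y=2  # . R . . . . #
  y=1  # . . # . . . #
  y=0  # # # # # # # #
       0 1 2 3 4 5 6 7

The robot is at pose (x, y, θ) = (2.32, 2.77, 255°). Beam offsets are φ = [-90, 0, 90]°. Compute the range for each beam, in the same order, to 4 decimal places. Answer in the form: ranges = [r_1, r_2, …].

ranges = [0.8887, 1.8324, 4.8451]

beam 1: φ=-90°, α=165°
  direction (-0.9659, 0.2588); cell (2,2); t to first gridline: x 0.3313, y 0.8887 (then +1.0353 / +3.8637)
    (1,2) via x @ 0.3313
    (1,3) via y @ 0.8887  # hit
  → r_1 = 0.8887
beam 2: φ=0°, α=255°
  direction (-0.2588, -0.9659); cell (2,2); t to first gridline: x 1.2364, y 0.7972 (then +3.8637 / +1.0353)
    (2,1) via y @ 0.7972
    (1,1) via x @ 1.2364
    (1,0) via y @ 1.8324  # hit
  → r_2 = 1.8324
beam 3: φ=90°, α=345°
  direction (0.9659, -0.2588); cell (2,2); t to first gridline: x 0.7040, y 2.9751 (then +1.0353 / +3.8637)
    (3,2) via x @ 0.7040
    (4,2) via x @ 1.7393
    (5,2) via x @ 2.7745
    (5,1) via y @ 2.9751
    (6,1) via x @ 3.8098
    (7,1) via x @ 4.8451  # hit
  → r_3 = 4.8451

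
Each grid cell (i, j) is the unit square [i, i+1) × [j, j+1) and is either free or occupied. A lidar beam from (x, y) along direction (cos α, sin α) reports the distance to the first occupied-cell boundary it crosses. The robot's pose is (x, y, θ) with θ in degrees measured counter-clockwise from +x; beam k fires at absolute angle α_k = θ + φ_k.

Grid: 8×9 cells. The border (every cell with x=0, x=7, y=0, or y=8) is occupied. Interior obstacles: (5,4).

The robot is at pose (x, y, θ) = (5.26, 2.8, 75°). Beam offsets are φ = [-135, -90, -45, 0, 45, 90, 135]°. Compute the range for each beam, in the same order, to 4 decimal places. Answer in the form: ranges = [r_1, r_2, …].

ranges = [2.0785, 1.8014, 2.0092, 1.2423, 6.0044, 4.4103, 3.6000]

beam 1: φ=-135°, α=300°
  direction (0.5000, -0.8660); cell (5,2); t to first gridline: x 1.4800, y 0.9238 (then +2.0000 / +1.1547)
    (5,1) via y @ 0.9238
    (6,1) via x @ 1.4800
    (6,0) via y @ 2.0785  # hit
  → r_1 = 2.0785
beam 2: φ=-90°, α=345°
  direction (0.9659, -0.2588); cell (5,2); t to first gridline: x 0.7661, y 3.0910 (then +1.0353 / +3.8637)
    (6,2) via x @ 0.7661
    (7,2) via x @ 1.8014  # hit
  → r_2 = 1.8014
beam 3: φ=-45°, α=30°
  direction (0.8660, 0.5000); cell (5,2); t to first gridline: x 0.8545, y 0.4000 (then +1.1547 / +2.0000)
    (5,3) via y @ 0.4000
    (6,3) via x @ 0.8545
    (7,3) via x @ 2.0092  # hit
  → r_3 = 2.0092
beam 4: φ=0°, α=75°
  direction (0.2588, 0.9659); cell (5,2); t to first gridline: x 2.8591, y 0.2071 (then +3.8637 / +1.0353)
    (5,3) via y @ 0.2071
    (5,4) via y @ 1.2423  # hit
  → r_4 = 1.2423
beam 5: φ=45°, α=120°
  direction (-0.5000, 0.8660); cell (5,2); t to first gridline: x 0.5200, y 0.2309 (then +2.0000 / +1.1547)
    (5,3) via y @ 0.2309
    (4,3) via x @ 0.5200
    (4,4) via y @ 1.3856
    (3,4) via x @ 2.5200
    (3,5) via y @ 2.5403
    (3,6) via y @ 3.6950
    (2,6) via x @ 4.5200
    (2,7) via y @ 4.8497
    (2,8) via y @ 6.0044  # hit
  → r_5 = 6.0044
beam 6: φ=90°, α=165°
  direction (-0.9659, 0.2588); cell (5,2); t to first gridline: x 0.2692, y 0.7727 (then +1.0353 / +3.8637)
    (4,2) via x @ 0.2692
    (4,3) via y @ 0.7727
    (3,3) via x @ 1.3044
    (2,3) via x @ 2.3397
    (1,3) via x @ 3.3750
    (0,3) via x @ 4.4103  # hit
  → r_6 = 4.4103
beam 7: φ=135°, α=210°
  direction (-0.8660, -0.5000); cell (5,2); t to first gridline: x 0.3002, y 1.6000 (then +1.1547 / +2.0000)
    (4,2) via x @ 0.3002
    (3,2) via x @ 1.4549
    (3,1) via y @ 1.6000
    (2,1) via x @ 2.6096
    (2,0) via y @ 3.6000  # hit
  → r_7 = 3.6000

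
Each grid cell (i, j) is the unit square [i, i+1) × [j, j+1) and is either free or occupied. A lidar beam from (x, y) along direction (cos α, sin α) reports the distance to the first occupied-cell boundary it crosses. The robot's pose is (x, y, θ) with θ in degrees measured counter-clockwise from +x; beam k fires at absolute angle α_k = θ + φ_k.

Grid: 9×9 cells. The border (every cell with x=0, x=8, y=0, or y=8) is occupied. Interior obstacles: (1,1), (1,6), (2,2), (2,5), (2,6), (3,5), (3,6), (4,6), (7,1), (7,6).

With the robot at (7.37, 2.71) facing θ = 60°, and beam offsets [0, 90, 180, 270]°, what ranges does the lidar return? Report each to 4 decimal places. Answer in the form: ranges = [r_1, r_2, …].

beam 1: φ=0°, α=60°
  cosα=0.5000 sinα=0.8660 | (7,2) | tMaxX 1.2600 tMaxY 0.3349 | tΔX 2.0000 tΔY 1.1547
    t=0.3349 [y] (7,3)
    t=1.2600 [x] (8,3) — stop
  → r_1 = 1.2600
beam 2: φ=90°, α=150°
  cosα=-0.8660 sinα=0.5000 | (7,2) | tMaxX 0.4272 tMaxY 0.5800 | tΔX 1.1547 tΔY 2.0000
    t=0.4272 [x] (6,2)
    t=0.5800 [y] (6,3)
    t=1.5819 [x] (5,3)
    t=2.5800 [y] (5,4)
    t=2.7366 [x] (4,4)
    t=3.8913 [x] (3,4)
    t=4.5800 [y] (3,5) — stop
  → r_2 = 4.5800
beam 3: φ=180°, α=240°
  cosα=-0.5000 sinα=-0.8660 | (7,2) | tMaxX 0.7400 tMaxY 0.8198 | tΔX 2.0000 tΔY 1.1547
    t=0.7400 [x] (6,2)
    t=0.8198 [y] (6,1)
    t=1.9745 [y] (6,0) — stop
  → r_3 = 1.9745
beam 4: φ=270°, α=330°
  cosα=0.8660 sinα=-0.5000 | (7,2) | tMaxX 0.7275 tMaxY 1.4200 | tΔX 1.1547 tΔY 2.0000
    t=0.7275 [x] (8,2) — stop
  → r_4 = 0.7275

ranges = [1.2600, 4.5800, 1.9745, 0.7275]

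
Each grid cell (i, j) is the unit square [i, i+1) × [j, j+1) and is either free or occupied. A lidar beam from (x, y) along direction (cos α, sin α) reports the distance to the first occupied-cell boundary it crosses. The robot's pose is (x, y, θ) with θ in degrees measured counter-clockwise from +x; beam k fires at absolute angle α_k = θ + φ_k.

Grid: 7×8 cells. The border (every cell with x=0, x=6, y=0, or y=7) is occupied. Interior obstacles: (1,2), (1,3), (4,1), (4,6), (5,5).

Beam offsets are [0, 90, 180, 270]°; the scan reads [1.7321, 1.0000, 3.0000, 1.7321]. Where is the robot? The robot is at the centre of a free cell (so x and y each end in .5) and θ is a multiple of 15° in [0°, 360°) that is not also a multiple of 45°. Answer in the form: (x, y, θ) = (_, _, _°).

Candidates: 25 free-cell centres × 16 headings = 400 poses. Raycast each; keep the one whose scan matches to 4 dp.
  (2.5, 3.5, 60°): beam 1 = 3.0000 ≠ 1.7321 ✗
  (4.5, 3.5, 150°): beam 1 = 4.0415 ≠ 1.7321 ✗
  (5.5, 4.5, 30°): beam 1 = 0.5774 ≠ 1.7321 ✗
  (3.5, 2.5, 255°): beam 1 = 1.5529 ≠ 1.7321 ✗
  …
  (3.5, 2.5, 240°): r_1=1.7321, r_2=1.0000, r_3=3.0000, r_4=1.7321 — all match ✓
No second candidate reproduces the full scan.

(x, y, θ) = (3.5, 2.5, 240°)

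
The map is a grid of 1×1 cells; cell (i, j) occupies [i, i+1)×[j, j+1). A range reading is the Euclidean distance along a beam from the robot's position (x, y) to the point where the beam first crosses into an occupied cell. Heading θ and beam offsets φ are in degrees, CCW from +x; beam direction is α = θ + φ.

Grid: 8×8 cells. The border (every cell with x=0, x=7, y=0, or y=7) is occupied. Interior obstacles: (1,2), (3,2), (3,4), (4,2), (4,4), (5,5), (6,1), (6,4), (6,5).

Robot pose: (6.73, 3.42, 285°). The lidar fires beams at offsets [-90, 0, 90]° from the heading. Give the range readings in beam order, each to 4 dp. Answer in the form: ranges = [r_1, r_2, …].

beam 1: φ=-90°, α=195°
  dir = (cos 195°, sin 195°) = (-0.9659, -0.2588); from cell (6,3)
  next x-line at t=0.7558, next y-line at t=1.6228; Δt_x=1.0353, Δt_y=3.8637
    x: enter (5,3) at t=0.7558
    y: enter (5,2) at t=1.6228
    x: enter (4,2) at t=1.7910 ← occupied
  → r_1 = 1.7910
beam 2: φ=0°, α=285°
  dir = (cos 285°, sin 285°) = (0.2588, -0.9659); from cell (6,3)
  next x-line at t=1.0432, next y-line at t=0.4348; Δt_x=3.8637, Δt_y=1.0353
    y: enter (6,2) at t=0.4348
    x: enter (7,2) at t=1.0432 ← occupied
  → r_2 = 1.0432
beam 3: φ=90°, α=15°
  dir = (cos 15°, sin 15°) = (0.9659, 0.2588); from cell (6,3)
  next x-line at t=0.2795, next y-line at t=2.2409; Δt_x=1.0353, Δt_y=3.8637
    x: enter (7,3) at t=0.2795 ← occupied
  → r_3 = 0.2795

ranges = [1.7910, 1.0432, 0.2795]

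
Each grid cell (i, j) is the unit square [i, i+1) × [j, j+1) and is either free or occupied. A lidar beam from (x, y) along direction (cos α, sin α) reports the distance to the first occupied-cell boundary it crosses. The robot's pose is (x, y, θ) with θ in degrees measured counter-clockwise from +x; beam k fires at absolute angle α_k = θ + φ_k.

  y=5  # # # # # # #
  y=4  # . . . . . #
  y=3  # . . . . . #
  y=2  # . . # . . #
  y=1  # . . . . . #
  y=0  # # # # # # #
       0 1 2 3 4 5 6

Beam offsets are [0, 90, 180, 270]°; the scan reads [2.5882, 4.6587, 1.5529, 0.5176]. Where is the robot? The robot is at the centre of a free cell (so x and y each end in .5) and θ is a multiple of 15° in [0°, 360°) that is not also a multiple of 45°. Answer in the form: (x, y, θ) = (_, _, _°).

(x, y, θ) = (1.5, 3.5, 285°)

The pose lattice has 19·16 = 304 candidates. Test each by forward raycasting.
  (2.5, 1.5, 240°): beam 1 = 0.5774 ≠ 2.5882 ✗
  (4.5, 1.5, 240°): beam 1 = 0.5774 ≠ 2.5882 ✗
  (4.5, 1.5, 285°): beam 1 = 0.5176 ≠ 2.5882 ✗
  (2.5, 3.5, 195°): beam 1 = 1.5529 ≠ 2.5882 ✗
  …
  (1.5, 3.5, 285°): r_1=2.5882, r_2=4.6587, r_3=1.5529, r_4=0.5176 — all match ✓
Only this pose fits every beam.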